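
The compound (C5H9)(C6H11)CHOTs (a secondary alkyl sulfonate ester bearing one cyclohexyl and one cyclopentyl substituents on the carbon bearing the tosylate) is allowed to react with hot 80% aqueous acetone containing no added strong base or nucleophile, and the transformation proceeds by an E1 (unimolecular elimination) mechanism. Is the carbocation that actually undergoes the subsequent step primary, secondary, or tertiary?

Step 1: Ionisation: the C–O σ-bond cleaves heterolytically; both bonding electrons depart with TsO⁻, leaving a secondary carbocation at the α-carbon.
Step 2: A 1,2-hydride shift from the adjacent cyclohexyl carbon moves the positive charge from the secondary centre to an adjacent carbon, generating a more stable tertiary carbocation.
The cation rearranges from secondary to tertiary via a 1,2-hydride shift from the adjacent cyclohexyl carbon; the tertiary cation is what reacts next.

tertiary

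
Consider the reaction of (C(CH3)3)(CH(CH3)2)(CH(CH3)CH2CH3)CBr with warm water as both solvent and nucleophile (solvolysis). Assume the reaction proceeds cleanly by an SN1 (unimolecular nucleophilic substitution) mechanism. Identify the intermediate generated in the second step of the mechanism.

Step 1: Rate-determining heterolysis of the C–Br bond gives Br⁻ and a tertiary carbocation.
Step 2: A lone pair on the oxygen of H2O attacks the carbocation, forming a new C–O σ-bond and an oxonium ion.
After step 2 the species present is an oxonium ion.

oxonium ion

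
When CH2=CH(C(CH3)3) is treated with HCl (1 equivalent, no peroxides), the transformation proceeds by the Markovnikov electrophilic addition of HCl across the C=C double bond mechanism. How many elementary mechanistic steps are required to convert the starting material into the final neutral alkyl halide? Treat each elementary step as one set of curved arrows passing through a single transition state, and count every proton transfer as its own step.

Step 1: Protonation of the alkene by HCl: the π bond acts as the nucleophile and picks up H⁺, giving the more stable (Markovnikov) secondary carbocation. The H–Cl bond breaks heterolytically, releasing Cl⁻.
Step 2: Carbocation rearrangement: a 1,2-methyl shift from the adjacent tert-butyl carbon converts the initially-formed secondary cation into the more stable tertiary cation.
Step 3: Cl⁻ captures the cation: a lone pair on Cl⁻ fills the empty p orbital, producing the alkyl halide product.
Total: 3 elementary steps.

3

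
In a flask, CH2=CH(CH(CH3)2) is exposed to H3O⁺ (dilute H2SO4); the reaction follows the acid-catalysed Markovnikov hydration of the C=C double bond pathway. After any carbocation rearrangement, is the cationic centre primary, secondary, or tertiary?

Step 1: Protonation of the alkene by H3O⁺: the π bond acts as the nucleophile and picks up H⁺, giving the more stable (Markovnikov) secondary carbocation. H2O is released.
Step 2: A hydride (H with its bonding pair) migrates from the adjacent isopropyl carbon to the cationic centre — a 1,2-hydride shift — upgrading the secondary cation to a tertiary one.
The cation rearranges from secondary to tertiary via a 1,2-hydride shift from the adjacent isopropyl carbon; the tertiary cation is what reacts next.

tertiary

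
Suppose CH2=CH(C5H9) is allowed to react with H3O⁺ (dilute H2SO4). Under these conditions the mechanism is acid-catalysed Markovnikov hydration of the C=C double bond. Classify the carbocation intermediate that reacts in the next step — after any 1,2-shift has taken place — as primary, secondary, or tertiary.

tertiary

Step 1: Protonation of the alkene by H3O⁺: the π bond acts as the nucleophile and picks up H⁺, giving the more stable (Markovnikov) secondary carbocation. H2O is released.
Step 2: A 1,2-hydride shift from the adjacent cyclopentyl carbon moves the positive charge from the secondary centre to an adjacent carbon, generating a more stable tertiary carbocation.
The cation rearranges from secondary to tertiary via a 1,2-hydride shift from the adjacent cyclopentyl carbon; the tertiary cation is what reacts next.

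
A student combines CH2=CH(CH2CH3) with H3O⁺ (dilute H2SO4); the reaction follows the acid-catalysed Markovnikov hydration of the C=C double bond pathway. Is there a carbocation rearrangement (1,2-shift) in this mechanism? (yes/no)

The first-formed carbocation is secondary.
No single 1,2-shift to an adjacent carbon would produce a more-substituted cation than the one already present, so no rearrangement occurs.

no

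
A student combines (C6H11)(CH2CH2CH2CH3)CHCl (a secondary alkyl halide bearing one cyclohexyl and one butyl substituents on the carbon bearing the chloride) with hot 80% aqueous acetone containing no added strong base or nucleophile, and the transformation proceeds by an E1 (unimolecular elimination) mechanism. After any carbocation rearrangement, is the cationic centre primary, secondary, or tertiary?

Step 1: Ionisation: the C–Cl σ-bond cleaves heterolytically; both bonding electrons depart with Cl⁻, leaving a secondary carbocation at the α-carbon.
Step 2: A 1,2-hydride shift from the adjacent cyclohexyl carbon moves the positive charge from the secondary centre to an adjacent carbon, generating a more stable tertiary carbocation.
The cation rearranges from secondary to tertiary via a 1,2-hydride shift from the adjacent cyclohexyl carbon; the tertiary cation is what reacts next.

tertiary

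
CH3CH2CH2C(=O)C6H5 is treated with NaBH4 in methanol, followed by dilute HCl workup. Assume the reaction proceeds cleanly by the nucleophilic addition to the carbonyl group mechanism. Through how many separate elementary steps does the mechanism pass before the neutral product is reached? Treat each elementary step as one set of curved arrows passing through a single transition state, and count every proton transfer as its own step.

Step 1: H⁻ (delivered from BH4⁻) attacks the sp² carbonyl carbon; the C=O π bond breaks and the electrons end up as a lone pair on the alkoxide oxygen of the tetrahedral intermediate.
Step 2: On dilute HCl workup the alkoxide oxygen is protonated, giving an alcohol.
Total: 2 elementary steps.

2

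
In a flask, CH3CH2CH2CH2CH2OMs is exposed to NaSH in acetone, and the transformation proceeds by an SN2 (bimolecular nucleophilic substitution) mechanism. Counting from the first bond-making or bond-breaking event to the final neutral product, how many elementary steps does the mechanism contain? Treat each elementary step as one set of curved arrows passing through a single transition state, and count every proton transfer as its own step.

Step 1: HS⁻ attacks the back face of the α-carbon while MsO⁻ departs with the C–O bonding pair — a single concerted displacement through a pentacoordinate transition state.
Total: 1 elementary step.

1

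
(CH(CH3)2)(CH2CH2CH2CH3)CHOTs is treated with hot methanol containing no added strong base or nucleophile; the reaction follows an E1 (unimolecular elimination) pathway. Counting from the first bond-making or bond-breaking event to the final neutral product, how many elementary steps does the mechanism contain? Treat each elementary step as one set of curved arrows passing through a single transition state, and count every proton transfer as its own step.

Step 1: Unassisted departure of TsO⁻ (taking the C–O bonding pair) generates a secondary carbocation.
Step 2: A 1,2-hydride shift from the adjacent isopropyl carbon moves the positive charge from the secondary centre to an adjacent carbon, generating a more stable tertiary carbocation.
Step 3: A methanol molecule (solvent) deprotonates a β-carbon; as the C–H bond breaks, those electrons form the new alkene π bond.
Total: 3 elementary steps.

3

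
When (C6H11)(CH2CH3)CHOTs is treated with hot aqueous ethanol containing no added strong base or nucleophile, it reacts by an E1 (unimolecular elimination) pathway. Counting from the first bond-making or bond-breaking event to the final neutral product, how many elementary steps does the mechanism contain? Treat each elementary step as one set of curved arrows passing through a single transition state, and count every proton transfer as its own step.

Step 1: Unassisted departure of TsO⁻ (taking the C–O bonding pair) generates a secondary carbocation.
Step 2: Carbocation rearrangement: a 1,2-hydride shift from the adjacent cyclohexyl carbon converts the initially-formed secondary cation into the more stable tertiary cation.
Step 3: A water (or ethanol) molecule (solvent) deprotonates a β-carbon; as the C–H bond breaks, those electrons form the new alkene π bond.
Total: 3 elementary steps.

3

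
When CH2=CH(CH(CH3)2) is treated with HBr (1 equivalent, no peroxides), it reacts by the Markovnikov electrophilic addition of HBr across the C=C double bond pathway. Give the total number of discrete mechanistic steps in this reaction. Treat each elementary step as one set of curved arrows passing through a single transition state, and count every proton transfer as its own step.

Step 1: Protonation of the alkene by HBr: the π bond acts as the nucleophile and picks up H⁺, giving the more stable (Markovnikov) secondary carbocation. The H–Br bond breaks heterolytically, releasing Br⁻.
Step 2: A hydride (H with its bonding pair) migrates from the adjacent isopropyl carbon to the cationic centre — a 1,2-hydride shift — upgrading the secondary cation to a tertiary one.
Step 3: Br⁻ captures the cation: a lone pair on Br⁻ fills the empty p orbital, producing the alkyl halide product.
Total: 3 elementary steps.

3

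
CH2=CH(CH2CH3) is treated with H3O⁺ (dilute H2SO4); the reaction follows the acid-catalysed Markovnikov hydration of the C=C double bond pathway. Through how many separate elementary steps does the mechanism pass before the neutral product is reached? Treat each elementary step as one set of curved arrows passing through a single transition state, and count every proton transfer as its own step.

Step 1: Electrophilic addition begins with the π(C=C) electrons forming a bond to the proton of H3O⁺. Following Markovnikov's rule, the resulting cation is secondary. H2O is released.
(No 1,2-shift: no single shift to an adjacent carbon would give a more stable cation.)
Step 2: Water acts as the nucleophile: an oxygen lone pair bonds to the cationic carbon, giving an oxonium-ion intermediate.
Step 3: Proton transfer from the O–H of the oxonium ion to H2O completes the catalytic cycle and yields the alcohol.
Total: 3 elementary steps.

3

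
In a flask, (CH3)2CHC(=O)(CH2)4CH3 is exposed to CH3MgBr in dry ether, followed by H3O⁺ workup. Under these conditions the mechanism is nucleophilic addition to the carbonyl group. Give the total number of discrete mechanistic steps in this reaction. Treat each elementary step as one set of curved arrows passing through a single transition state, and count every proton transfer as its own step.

2

Step 1: A lone pair / filled orbital on the carbanion-like carbon of CH3MgBr attacks the electrophilic carbonyl carbon; the π(C=O) electrons shift onto oxygen, producing a tetrahedral alkoxide intermediate.
Step 2: Protonation of the alkoxide by H3O⁺ workup furnishes an alcohol.
Total: 2 elementary steps.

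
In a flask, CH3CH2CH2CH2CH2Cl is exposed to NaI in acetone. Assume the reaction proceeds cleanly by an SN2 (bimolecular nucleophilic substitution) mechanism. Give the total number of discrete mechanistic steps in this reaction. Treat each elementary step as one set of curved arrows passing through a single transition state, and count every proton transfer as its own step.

Step 1: Backside attack by I⁻ on the carbon bearing the chloride: the new C–I bond forms as the C–Cl bond breaks, with Walden inversion at carbon.
Total: 1 elementary step.

1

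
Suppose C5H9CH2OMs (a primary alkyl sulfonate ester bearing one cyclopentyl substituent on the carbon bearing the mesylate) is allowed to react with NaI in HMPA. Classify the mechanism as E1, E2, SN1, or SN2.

Conditions: a primary substrate with a strong nucleophile in the polar aprotic solvent HMPA.
These conditions are the textbook signature of the SN2 pathway.
An unhindered substrate with a strong nucleophile in a polar aprotic solvent favours one-step backside displacement.

SN2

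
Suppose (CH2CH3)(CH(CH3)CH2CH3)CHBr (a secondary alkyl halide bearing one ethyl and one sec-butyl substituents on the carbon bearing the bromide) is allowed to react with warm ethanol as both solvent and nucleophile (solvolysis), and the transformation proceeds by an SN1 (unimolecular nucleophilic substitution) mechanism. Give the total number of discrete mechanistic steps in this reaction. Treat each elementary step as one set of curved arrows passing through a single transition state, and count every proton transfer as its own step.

4

Step 1: Unassisted departure of Br⁻ (taking the C–Br bonding pair) generates a secondary carbocation.
Step 2: A hydride (H with its bonding pair) migrates from the adjacent sec-butyl carbon to the cationic centre — a 1,2-hydride shift — upgrading the secondary cation to a tertiary one.
Step 3: Nucleophilic capture: the oxygen of CH3CH2OH bonds to the cationic carbon, producing an oxonium-ion intermediate.
Step 4: Proton transfer from the O–H of the oxonium ion to a solvent molecule delivers the neutral ether.
Total: 4 elementary steps.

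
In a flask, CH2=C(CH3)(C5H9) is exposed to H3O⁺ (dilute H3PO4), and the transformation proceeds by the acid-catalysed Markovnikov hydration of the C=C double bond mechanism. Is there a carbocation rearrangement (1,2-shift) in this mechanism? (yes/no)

no

The first-formed carbocation is tertiary.
No single 1,2-shift to an adjacent carbon would produce a more-substituted cation than the one already present, so no rearrangement occurs.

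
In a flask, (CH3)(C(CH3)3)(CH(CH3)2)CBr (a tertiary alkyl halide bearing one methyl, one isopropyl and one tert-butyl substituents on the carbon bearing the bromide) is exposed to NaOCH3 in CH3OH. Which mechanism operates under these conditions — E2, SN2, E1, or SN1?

Conditions: a strong base with a tertiary substrate bearing a β-hydrogen.
These conditions are the textbook signature of the E2 pathway.
A strong (often hindered) base removes a β-H in concert with loss of the leaving group — bimolecular elimination.

E2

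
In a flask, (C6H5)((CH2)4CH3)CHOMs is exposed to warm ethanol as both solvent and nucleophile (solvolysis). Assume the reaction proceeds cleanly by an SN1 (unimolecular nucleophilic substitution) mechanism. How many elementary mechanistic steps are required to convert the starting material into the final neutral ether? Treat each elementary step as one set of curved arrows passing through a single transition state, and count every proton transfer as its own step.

Step 1: The C–O bond breaks with both electrons going to the mesylate; MsO⁻ leaves and a secondary carbocation remains.
(No 1,2-shift: no single shift to an adjacent carbon would give a more stable cation.)
Step 2: A lone pair on the oxygen of CH3CH2OH attacks the carbocation, forming a new C–O σ-bond and an oxonium ion.
Step 3: Deprotonation of the oxonium oxygen by solvent ethanol yields the neutral ether.
Total: 3 elementary steps.

3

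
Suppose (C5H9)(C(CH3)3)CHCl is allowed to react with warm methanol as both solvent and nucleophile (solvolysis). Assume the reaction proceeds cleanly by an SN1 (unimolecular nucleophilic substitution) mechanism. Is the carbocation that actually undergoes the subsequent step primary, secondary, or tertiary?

Step 1: Unassisted departure of Cl⁻ (taking the C–Cl bonding pair) generates a secondary carbocation.
Step 2: A hydride (H with its bonding pair) migrates from the adjacent cyclopentyl carbon to the cationic centre — a 1,2-hydride shift — upgrading the secondary cation to a tertiary one.
The cation rearranges from secondary to tertiary via a 1,2-hydride shift from the adjacent cyclopentyl carbon; the tertiary cation is what reacts next.

tertiary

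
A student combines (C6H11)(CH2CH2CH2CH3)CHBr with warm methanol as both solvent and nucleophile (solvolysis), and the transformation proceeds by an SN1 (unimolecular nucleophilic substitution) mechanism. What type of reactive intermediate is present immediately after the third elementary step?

oxonium ion

Step 1: Unassisted departure of Br⁻ (taking the C–Br bonding pair) generates a secondary carbocation.
Step 2: A 1,2-hydride shift from the adjacent cyclohexyl carbon moves the positive charge from the secondary centre to an adjacent carbon, generating a more stable tertiary carbocation.
Step 3: A lone pair on the oxygen of CH3OH attacks the carbocation, forming a new C–O σ-bond and an oxonium ion.
After step 3 the species present is an oxonium ion.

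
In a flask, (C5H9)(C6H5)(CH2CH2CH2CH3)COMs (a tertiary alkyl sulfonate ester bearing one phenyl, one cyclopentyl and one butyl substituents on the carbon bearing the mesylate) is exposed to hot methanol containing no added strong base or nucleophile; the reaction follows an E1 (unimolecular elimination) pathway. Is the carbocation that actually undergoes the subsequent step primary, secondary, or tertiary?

tertiary

Step 1: Unassisted departure of MsO⁻ (taking the C–O bonding pair) generates a tertiary carbocation.
No single 1,2-shift to an adjacent carbon would give a more-substituted cation, so no rearrangement occurs.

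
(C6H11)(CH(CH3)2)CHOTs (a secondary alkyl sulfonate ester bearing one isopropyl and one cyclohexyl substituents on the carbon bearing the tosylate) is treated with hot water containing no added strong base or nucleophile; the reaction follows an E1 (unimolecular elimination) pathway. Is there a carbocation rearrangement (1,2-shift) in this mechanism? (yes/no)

The first-formed carbocation is secondary.
The adjacent isopropyl carbon already bears 2 other carbon substituents and has a hydrogen to migrate; after a 1,2-hydride shift from that carbon the positive charge sits on a tertiary centre.
Tertiary is more stable than secondary, so the shift occurs.

yes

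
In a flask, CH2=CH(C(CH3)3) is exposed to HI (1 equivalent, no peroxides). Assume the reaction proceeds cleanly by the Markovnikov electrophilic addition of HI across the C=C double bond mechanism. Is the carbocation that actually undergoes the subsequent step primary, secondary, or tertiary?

tertiary

Step 1: The π electrons of the C=C bond attack a proton of HI; Markovnikov addition places the new C–H on the less-substituted alkene carbon, so the positive charge ends up on the more-substituted carbon — a secondary carbocation. The H–I bond breaks heterolytically, releasing I⁻.
Step 2: A 1,2-methyl shift from the adjacent tert-butyl carbon moves the positive charge from the secondary centre to an adjacent carbon, generating a more stable tertiary carbocation.
The cation rearranges from secondary to tertiary via a 1,2-methyl shift from the adjacent tert-butyl carbon; the tertiary cation is what reacts next.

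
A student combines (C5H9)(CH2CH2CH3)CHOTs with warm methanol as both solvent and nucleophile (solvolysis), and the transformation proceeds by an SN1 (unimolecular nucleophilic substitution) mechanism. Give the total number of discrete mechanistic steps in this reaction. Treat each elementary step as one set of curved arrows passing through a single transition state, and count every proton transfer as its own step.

4

Step 1: Unassisted departure of TsO⁻ (taking the C–O bonding pair) generates a secondary carbocation.
Step 2: Carbocation rearrangement: a 1,2-hydride shift from the adjacent cyclopentyl carbon converts the initially-formed secondary cation into the more stable tertiary cation.
Step 3: CH3OH donates an oxygen lone pair into the empty p orbital of the cation, giving a protonated ether (an oxonium ion).
Step 4: Deprotonation of the oxonium oxygen by solvent methanol yields the neutral ether.
Total: 4 elementary steps.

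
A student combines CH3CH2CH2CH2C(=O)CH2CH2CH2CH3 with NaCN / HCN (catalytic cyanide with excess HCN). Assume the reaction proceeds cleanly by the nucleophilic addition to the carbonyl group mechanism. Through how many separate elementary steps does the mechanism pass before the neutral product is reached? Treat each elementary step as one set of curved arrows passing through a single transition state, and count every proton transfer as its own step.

2

Step 1: A lone pair / filled orbital on CN⁻ attacks the electrophilic carbonyl carbon; the π(C=O) electrons shift onto oxygen, producing a tetrahedral alkoxide intermediate.
Step 2: The alkoxide is protonated in situ by undissociated HCN, yielding a cyanohydrin; the CN⁻ so formed carries on the cycle.
Total: 2 elementary steps.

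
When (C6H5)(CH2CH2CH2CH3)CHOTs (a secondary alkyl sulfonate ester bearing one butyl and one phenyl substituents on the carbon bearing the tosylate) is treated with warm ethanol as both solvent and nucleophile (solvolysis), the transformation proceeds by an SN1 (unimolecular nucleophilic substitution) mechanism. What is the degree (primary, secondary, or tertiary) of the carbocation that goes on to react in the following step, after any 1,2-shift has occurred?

secondary

Step 1: Unassisted departure of TsO⁻ (taking the C–O bonding pair) generates a secondary carbocation.
No single 1,2-shift to an adjacent carbon would give a more-substituted cation, so no rearrangement occurs.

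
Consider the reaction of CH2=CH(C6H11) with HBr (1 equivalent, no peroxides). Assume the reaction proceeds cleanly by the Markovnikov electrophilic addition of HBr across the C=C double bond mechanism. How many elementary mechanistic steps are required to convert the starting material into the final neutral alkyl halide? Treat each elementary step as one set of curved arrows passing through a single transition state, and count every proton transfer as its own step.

3

Step 1: Protonation of the alkene by HBr: the π bond acts as the nucleophile and picks up H⁺, giving the more stable (Markovnikov) secondary carbocation. The H–Br bond breaks heterolytically, releasing Br⁻.
Step 2: Carbocation rearrangement: a 1,2-hydride shift from the adjacent cyclohexyl carbon converts the initially-formed secondary cation into the more stable tertiary cation.
Step 3: The Br⁻ anion donates a lone pair to the carbocation, forming the new C–Br σ-bond and giving the neutral alkyl halide.
Total: 3 elementary steps.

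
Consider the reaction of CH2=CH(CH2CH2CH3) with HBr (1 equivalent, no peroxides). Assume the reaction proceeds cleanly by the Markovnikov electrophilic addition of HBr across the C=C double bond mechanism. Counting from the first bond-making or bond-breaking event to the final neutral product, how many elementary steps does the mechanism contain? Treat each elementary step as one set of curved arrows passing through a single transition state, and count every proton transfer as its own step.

2

Step 1: Electrophilic addition begins with the π(C=C) electrons forming a bond to the proton of HBr. Following Markovnikov's rule, the resulting cation is secondary. The H–Br bond breaks heterolytically, releasing Br⁻.
(No 1,2-shift: no single shift to an adjacent carbon would give a more stable cation.)
Step 2: The Br⁻ anion donates a lone pair to the carbocation, forming the new C–Br σ-bond and giving the neutral alkyl halide.
Total: 2 elementary steps.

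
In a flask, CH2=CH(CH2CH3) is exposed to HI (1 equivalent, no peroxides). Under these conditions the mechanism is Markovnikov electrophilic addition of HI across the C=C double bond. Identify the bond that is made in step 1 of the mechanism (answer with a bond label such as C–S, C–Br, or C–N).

C–H

Step 1: The π electrons of the C=C bond attack a proton of HI; Markovnikov addition places the new C–H on the less-substituted alkene carbon, so the positive charge ends up on the more-substituted carbon — a secondary carbocation. The H–I bond breaks heterolytically, releasing I⁻.
The bond formed in this step is the C–H bond.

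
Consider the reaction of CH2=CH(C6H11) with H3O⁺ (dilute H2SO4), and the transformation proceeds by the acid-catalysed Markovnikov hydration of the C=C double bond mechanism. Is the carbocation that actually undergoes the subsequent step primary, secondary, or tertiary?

tertiary

Step 1: The π electrons of the C=C bond attack a proton of H3O⁺; Markovnikov addition places the new C–H on the less-substituted alkene carbon, so the positive charge ends up on the more-substituted carbon — a secondary carbocation. H2O is released.
Step 2: A hydride (H with its bonding pair) migrates from the adjacent cyclohexyl carbon to the cationic centre — a 1,2-hydride shift — upgrading the secondary cation to a tertiary one.
The cation rearranges from secondary to tertiary via a 1,2-hydride shift from the adjacent cyclohexyl carbon; the tertiary cation is what reacts next.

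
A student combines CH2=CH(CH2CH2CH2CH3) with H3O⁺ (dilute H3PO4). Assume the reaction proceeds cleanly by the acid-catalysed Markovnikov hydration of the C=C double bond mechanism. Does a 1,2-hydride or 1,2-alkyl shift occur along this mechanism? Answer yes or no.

The first-formed carbocation is secondary.
No single 1,2-shift to an adjacent carbon would produce a more-substituted cation than the one already present, so no rearrangement occurs.

no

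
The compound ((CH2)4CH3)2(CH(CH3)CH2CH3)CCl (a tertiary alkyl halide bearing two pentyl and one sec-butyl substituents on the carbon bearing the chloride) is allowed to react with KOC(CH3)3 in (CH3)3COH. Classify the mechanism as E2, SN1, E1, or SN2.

Conditions: a strong/bulky base with a tertiary substrate bearing a β-hydrogen.
These conditions are the textbook signature of the E2 pathway.
A strong (often hindered) base removes a β-H in concert with loss of the leaving group — bimolecular elimination.

E2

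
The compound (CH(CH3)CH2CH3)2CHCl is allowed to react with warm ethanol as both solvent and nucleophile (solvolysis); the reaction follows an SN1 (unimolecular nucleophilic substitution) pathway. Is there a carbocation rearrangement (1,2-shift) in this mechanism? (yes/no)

yes

The first-formed carbocation is secondary.
The adjacent sec-butyl carbon already bears 2 other carbon substituents and has a hydrogen to migrate; after a 1,2-hydride shift from that carbon the positive charge sits on a tertiary centre.
Tertiary is more stable than secondary, so the shift occurs.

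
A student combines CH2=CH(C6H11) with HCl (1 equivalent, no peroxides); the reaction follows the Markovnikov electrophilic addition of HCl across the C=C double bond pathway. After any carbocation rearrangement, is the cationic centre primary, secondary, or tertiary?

Step 1: The π electrons of the C=C bond attack a proton of HCl; Markovnikov addition places the new C–H on the less-substituted alkene carbon, so the positive charge ends up on the more-substituted carbon — a secondary carbocation. The H–Cl bond breaks heterolytically, releasing Cl⁻.
Step 2: Carbocation rearrangement: a 1,2-hydride shift from the adjacent cyclohexyl carbon converts the initially-formed secondary cation into the more stable tertiary cation.
The cation rearranges from secondary to tertiary via a 1,2-hydride shift from the adjacent cyclohexyl carbon; the tertiary cation is what reacts next.

tertiary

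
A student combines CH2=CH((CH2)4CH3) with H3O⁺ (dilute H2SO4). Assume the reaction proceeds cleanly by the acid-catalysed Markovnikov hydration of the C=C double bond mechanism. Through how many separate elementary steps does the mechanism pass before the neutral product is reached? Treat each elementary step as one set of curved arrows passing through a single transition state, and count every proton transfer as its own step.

Step 1: The π electrons of the C=C bond attack a proton of H3O⁺; Markovnikov addition places the new C–H on the less-substituted alkene carbon, so the positive charge ends up on the more-substituted carbon — a secondary carbocation. H2O is released.
(No 1,2-shift: no single shift to an adjacent carbon would give a more stable cation.)
Step 2: Nucleophilic capture of the cation by H2O produces the protonated alcohol (an oxonium ion).
Step 3: H2O removes a proton from the oxonium oxygen, regenerating H3O⁺ and giving the neutral alcohol.
Total: 3 elementary steps.

3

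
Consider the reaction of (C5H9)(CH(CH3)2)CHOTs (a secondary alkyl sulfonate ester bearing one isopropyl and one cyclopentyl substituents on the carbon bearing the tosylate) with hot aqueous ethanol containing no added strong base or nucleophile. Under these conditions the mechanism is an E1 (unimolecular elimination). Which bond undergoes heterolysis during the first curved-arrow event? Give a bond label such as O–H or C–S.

C–O

Step 1: The C–O bond breaks with both electrons going to the tosylate; TsO⁻ leaves and a secondary carbocation remains.
The bond broken in this step is the C–O bond.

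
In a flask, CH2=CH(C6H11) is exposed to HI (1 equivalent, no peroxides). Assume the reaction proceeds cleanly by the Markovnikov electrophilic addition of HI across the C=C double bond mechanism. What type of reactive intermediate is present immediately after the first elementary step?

Step 1: The π electrons of the C=C bond attack a proton of HI; Markovnikov addition places the new C–H on the less-substituted alkene carbon, so the positive charge ends up on the more-substituted carbon — a secondary carbocation. The H–I bond breaks heterolytically, releasing I⁻.
After step 1 the species present is a secondary carbocation.

secondary carbocation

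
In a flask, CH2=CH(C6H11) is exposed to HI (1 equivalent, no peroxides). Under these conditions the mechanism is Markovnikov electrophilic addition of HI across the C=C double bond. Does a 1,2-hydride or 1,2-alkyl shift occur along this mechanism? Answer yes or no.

The first-formed carbocation is secondary.
The adjacent cyclohexyl carbon already bears 2 other carbon substituents and has a hydrogen to migrate; after a 1,2-hydride shift from that carbon the positive charge sits on a tertiary centre.
Tertiary is more stable than secondary, so the shift occurs.

yes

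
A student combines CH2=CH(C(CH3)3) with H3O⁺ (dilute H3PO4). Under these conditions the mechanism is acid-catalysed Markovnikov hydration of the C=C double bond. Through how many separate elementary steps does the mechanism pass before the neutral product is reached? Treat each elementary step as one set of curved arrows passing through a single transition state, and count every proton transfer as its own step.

4

Step 1: Electrophilic addition begins with the π(C=C) electrons forming a bond to the proton of H3O⁺. Following Markovnikov's rule, the resulting cation is secondary. H2O is released.
Step 2: Carbocation rearrangement: a 1,2-methyl shift from the adjacent tert-butyl carbon converts the initially-formed secondary cation into the more stable tertiary cation.
Step 3: Water acts as the nucleophile: an oxygen lone pair bonds to the cationic carbon, giving an oxonium-ion intermediate.
Step 4: Deprotonation of the oxonium ion by a water molecule delivers the neutral alcohol and regenerates the acid catalyst.
Total: 4 elementary steps.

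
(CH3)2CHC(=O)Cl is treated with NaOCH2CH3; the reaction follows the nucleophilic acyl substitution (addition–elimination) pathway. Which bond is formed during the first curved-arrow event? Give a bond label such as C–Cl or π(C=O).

Step 1: A lone pair on the O of CH3CH2O⁻ attacks the electrophilic acyl carbon; the π(C=O) electrons move onto oxygen, giving a tetrahedral intermediate.
The bond formed in this step is the C–O bond.

C–O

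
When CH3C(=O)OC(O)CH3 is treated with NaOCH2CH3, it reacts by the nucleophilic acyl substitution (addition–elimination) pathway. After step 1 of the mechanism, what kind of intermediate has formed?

Step 1: A lone pair on the O of CH3CH2O⁻ attacks the electrophilic acyl carbon; the π(C=O) electrons move onto oxygen, giving a tetrahedral intermediate.
After step 1 the species present is a tetrahedral intermediate.

tetrahedral intermediate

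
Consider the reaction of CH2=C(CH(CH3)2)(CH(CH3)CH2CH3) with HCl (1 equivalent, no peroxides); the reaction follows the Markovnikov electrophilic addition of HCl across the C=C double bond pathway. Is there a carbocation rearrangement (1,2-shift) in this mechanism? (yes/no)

no

The first-formed carbocation is tertiary.
No single 1,2-shift to an adjacent carbon would produce a more-substituted cation than the one already present, so no rearrangement occurs.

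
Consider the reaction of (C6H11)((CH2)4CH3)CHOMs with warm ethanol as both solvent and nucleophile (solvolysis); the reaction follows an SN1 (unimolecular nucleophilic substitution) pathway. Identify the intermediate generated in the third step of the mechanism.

oxonium ion

Step 1: Unassisted departure of MsO⁻ (taking the C–O bonding pair) generates a secondary carbocation.
Step 2: A hydride (H with its bonding pair) migrates from the adjacent cyclohexyl carbon to the cationic centre — a 1,2-hydride shift — upgrading the secondary cation to a tertiary one.
Step 3: CH3CH2OH donates an oxygen lone pair into the empty p orbital of the cation, giving a protonated ether (an oxonium ion).
After step 3 the species present is an oxonium ion.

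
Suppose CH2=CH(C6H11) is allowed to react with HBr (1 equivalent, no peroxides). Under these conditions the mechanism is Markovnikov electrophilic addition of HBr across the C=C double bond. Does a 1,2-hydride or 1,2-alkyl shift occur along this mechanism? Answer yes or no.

The first-formed carbocation is secondary.
The adjacent cyclohexyl carbon already bears 2 other carbon substituents and has a hydrogen to migrate; after a 1,2-hydride shift from that carbon the positive charge sits on a tertiary centre.
Tertiary is more stable than secondary, so the shift occurs.

yes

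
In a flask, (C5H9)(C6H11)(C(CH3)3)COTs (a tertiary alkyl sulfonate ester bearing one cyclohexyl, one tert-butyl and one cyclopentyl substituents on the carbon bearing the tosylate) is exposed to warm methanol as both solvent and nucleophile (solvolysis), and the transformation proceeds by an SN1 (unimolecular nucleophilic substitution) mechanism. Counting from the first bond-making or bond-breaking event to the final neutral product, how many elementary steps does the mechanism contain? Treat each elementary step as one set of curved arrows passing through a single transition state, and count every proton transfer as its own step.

Step 1: Ionisation: the C–O σ-bond cleaves heterolytically; both bonding electrons depart with TsO⁻, leaving a tertiary carbocation at the α-carbon.
(No 1,2-shift: no single shift to an adjacent carbon would give a more stable cation.)
Step 2: CH3OH donates an oxygen lone pair into the empty p orbital of the cation, giving a protonated ether (an oxonium ion).
Step 3: Deprotonation of the oxonium oxygen by solvent methanol yields the neutral ether.
Total: 3 elementary steps.

3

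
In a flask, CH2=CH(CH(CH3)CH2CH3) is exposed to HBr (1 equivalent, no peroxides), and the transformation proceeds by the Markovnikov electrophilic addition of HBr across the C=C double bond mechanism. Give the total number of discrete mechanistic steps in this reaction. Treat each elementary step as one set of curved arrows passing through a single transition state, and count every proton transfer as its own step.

3

Step 1: The π electrons of the C=C bond attack a proton of HBr; Markovnikov addition places the new C–H on the less-substituted alkene carbon, so the positive charge ends up on the more-substituted carbon — a secondary carbocation. The H–Br bond breaks heterolytically, releasing Br⁻.
Step 2: A 1,2-hydride shift from the adjacent sec-butyl carbon moves the positive charge from the secondary centre to an adjacent carbon, generating a more stable tertiary carbocation.
Step 3: The Br⁻ anion donates a lone pair to the carbocation, forming the new C–Br σ-bond and giving the neutral alkyl halide.
Total: 3 elementary steps.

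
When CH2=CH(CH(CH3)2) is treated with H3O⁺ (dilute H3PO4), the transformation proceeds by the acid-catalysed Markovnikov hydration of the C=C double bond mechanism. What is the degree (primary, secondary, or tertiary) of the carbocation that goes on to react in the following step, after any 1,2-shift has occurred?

tertiary

Step 1: The π electrons of the C=C bond attack a proton of H3O⁺; Markovnikov addition places the new C–H on the less-substituted alkene carbon, so the positive charge ends up on the more-substituted carbon — a secondary carbocation. H2O is released.
Step 2: A 1,2-hydride shift from the adjacent isopropyl carbon moves the positive charge from the secondary centre to an adjacent carbon, generating a more stable tertiary carbocation.
The cation rearranges from secondary to tertiary via a 1,2-hydride shift from the adjacent isopropyl carbon; the tertiary cation is what reacts next.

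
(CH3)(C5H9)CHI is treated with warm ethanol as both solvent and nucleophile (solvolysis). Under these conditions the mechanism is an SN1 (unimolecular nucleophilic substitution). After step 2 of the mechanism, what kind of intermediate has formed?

tertiary carbocation

Step 1: Ionisation: the C–I σ-bond cleaves heterolytically; both bonding electrons depart with I⁻, leaving a secondary carbocation at the α-carbon.
Step 2: Carbocation rearrangement: a 1,2-hydride shift from the adjacent cyclopentyl carbon converts the initially-formed secondary cation into the more stable tertiary cation.
After step 2 the species present is a tertiary carbocation.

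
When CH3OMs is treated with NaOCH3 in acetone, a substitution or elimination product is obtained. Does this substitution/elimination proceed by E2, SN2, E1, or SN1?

SN2

Conditions: a methyl substrate with a strong nucleophile in the polar aprotic solvent acetone.
These conditions are the textbook signature of the SN2 pathway.
An unhindered substrate with a strong nucleophile in a polar aprotic solvent favours one-step backside displacement.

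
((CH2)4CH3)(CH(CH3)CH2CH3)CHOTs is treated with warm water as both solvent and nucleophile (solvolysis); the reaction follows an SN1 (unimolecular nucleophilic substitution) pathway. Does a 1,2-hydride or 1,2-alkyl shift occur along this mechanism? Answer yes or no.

yes

The first-formed carbocation is secondary.
The adjacent sec-butyl carbon already bears 2 other carbon substituents and has a hydrogen to migrate; after a 1,2-hydride shift from that carbon the positive charge sits on a tertiary centre.
Tertiary is more stable than secondary, so the shift occurs.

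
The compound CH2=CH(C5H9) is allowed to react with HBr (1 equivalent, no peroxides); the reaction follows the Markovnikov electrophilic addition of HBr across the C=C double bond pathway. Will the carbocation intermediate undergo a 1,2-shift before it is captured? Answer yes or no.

The first-formed carbocation is secondary.
The adjacent cyclopentyl carbon already bears 2 other carbon substituents and has a hydrogen to migrate; after a 1,2-hydride shift from that carbon the positive charge sits on a tertiary centre.
Tertiary is more stable than secondary, so the shift occurs.

yes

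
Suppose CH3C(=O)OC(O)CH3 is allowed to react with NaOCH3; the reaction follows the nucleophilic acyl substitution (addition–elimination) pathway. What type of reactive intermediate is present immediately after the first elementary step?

Step 1: Nucleophilic addition of CH3O⁻ to the acyl carbon breaks the π(C=O) bond and yields a tetrahedral, anionic intermediate.
After step 1 the species present is a tetrahedral intermediate.

tetrahedral intermediate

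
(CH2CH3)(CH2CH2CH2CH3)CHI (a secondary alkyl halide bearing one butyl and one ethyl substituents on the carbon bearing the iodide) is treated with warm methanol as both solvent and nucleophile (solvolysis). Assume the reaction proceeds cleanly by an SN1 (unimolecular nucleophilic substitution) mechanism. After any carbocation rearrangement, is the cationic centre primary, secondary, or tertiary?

secondary

Step 1: Unassisted departure of I⁻ (taking the C–I bonding pair) generates a secondary carbocation.
No single 1,2-shift to an adjacent carbon would give a more-substituted cation, so no rearrangement occurs.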